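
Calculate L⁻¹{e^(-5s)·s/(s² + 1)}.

L⁻¹{s/(s² + 1)} = cos(t). By the time shift theorem, L⁻¹{e^(-as)F(s)} = u(t-a)f(t-a) with a=5, so L⁻¹{e^(-5s)·s/(s² + 1)} = u(t-5)·cos((t-5))

Final answer: u(t-5)·cos((t-5))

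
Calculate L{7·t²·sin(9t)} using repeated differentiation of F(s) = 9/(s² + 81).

F(s) = 9/(s² + 81). F'(s) = -18s/(s² + 81)². F''(s) = -18(81 - 3s²)/(s² + 81)³ = (54s² - 1458)/(s² + 81)³. So L{t²·sin(9t)} = (-1)² F''(s) = (54s² - 1458)/(s² + 81)³. Then L{7·t²·sin(9t)} = 7·(54s² - 1458)/(s² + 81)³ = (378s² - 10206)/(s² + 81)³

Final answer: (378s² - 10206)/(s² + 81)³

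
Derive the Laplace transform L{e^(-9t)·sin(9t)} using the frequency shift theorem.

Frequency shift: L{e^(at)f(t)} = F(s-a). L{e^(-9t)·sin(9t)} = 9/((s+9)² + 81)

Final answer: 9/((s+9)² + 81)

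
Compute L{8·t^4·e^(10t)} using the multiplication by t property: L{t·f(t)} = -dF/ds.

Using L{t^n·e^(at)} = n!/(s-a)^(n+1), L{t^4·e^(10t)} = 24/(s-10)^5, so L{8·t^4·e^(10t)} = 8·24/(s-10)^5 = 192/(s-10)^5

Final answer: 192/(s-10)^5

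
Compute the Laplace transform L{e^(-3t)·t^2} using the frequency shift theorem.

L{e^(at)·t^n} = n!/(s-a)^(n+1), so L{e^(-3t)·t^2} = 2/(s+3)^3

Final answer: 2/(s+3)^3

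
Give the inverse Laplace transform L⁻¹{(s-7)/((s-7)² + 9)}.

Using frequency shift, L⁻¹{(s-7)/((s-7)² + 9)} = e^(7t)·cos(3t)

Final answer: e^(7t)·cos(3t)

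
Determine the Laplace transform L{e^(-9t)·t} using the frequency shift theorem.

L{e^(at)·t^n} = n!/(s-a)^(n+1), so L{e^(-9t)·t} = 1/(s+9)^2

Final answer: 1/(s+9)^2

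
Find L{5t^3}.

L{t^n} = n!/s^(n+1). So L{5t^3} = 5·3!/s^4 = 30/s^4

Final answer: 30/s^4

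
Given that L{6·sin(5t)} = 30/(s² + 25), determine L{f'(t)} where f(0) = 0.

L{f'(t)} = s·F(s) - f(0) = s·30/(s² + 25) - 0 = 30s/(s² + 25)

Final answer: 30s/(s² + 25)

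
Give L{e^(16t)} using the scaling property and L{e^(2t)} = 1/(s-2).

Using L{f(at)} = (1/a)F(s/a) with a=8 and f(t) = e^(2t): L{e^(16t)} = (1/8) · 1/((s/8)-2) = (1/8) · 8/(s-16) = 1/(s-16)

Final answer: 1/(s-16)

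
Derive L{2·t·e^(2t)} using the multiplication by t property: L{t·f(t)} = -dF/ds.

Using L{t^n·e^(at)} = n!/(s-a)^(n+1), L{t·e^(2t)} = 1/(s-2)^2, so L{2·t·e^(2t)} = 2·1/(s-2)^2 = 2/(s-2)^2

Final answer: 2/(s-2)^2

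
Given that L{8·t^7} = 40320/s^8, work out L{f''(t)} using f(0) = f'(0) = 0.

L{f''(t)} = s²F(s) - sf(0) - f'(0) = s²·40320/s^8 - 0 - 0 = 40320/s^6

Final answer: 40320/s^6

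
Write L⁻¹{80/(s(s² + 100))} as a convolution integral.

80/(s(s² + 100)) = (1/s)·(80/(s² + 100)) = L{1}·L{8·sin(10t)}. So f(t) = 1*(8·sin(10t)) = ∫₀ᵗ 8·sin(10τ) dτ

Final answer: ∫₀ᵗ 8·sin(10τ) dτ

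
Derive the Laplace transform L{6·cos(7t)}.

L{cos(ωt)} = s/(s² + ω²), so L{cos(7t)} = s/(s² + 49). Then L{6·cos(7t)} = 6·s/(s² + 49) = 6s/(s² + 49)

Final answer: 6s/(s² + 49)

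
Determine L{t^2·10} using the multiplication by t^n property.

L{10} = 10/s. d^1/ds^1[1/s] = -1/s². d^2/ds^2[1/s] = 2/s^3. So L{t^2} = (-1)^{2}·2/s^3 = 2/s^3. Then L{t^2·10} = 10·2/s^3 = 20/s^3

Final answer: 20/s^3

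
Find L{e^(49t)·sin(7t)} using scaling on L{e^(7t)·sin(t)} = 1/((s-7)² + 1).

Scaling with a=7: L{e^(49t)·sin(7t)} = (1/7) · 1/((s/7-7)² + 1). Simplifying: 7/((s-49)² + 49)

Final answer: 7/((s-49)² + 49)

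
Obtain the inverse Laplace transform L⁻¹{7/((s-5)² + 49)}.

Using frequency shift, L⁻¹{7/((s-5)² + 49)} = e^(5t)·sin(7t)

Final answer: e^(5t)·sin(7t)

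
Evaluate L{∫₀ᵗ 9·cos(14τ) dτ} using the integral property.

L{∫₀ᵗ f(τ)dτ} = F(s)/s with F(s) = 9s/(s² + 196), so the result is (9s/(s² + 196))/s = 9/(s² + 196)

Final answer: 9/(s² + 196)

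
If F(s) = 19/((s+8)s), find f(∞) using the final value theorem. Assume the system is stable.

f(∞) = lim_{s→0} sF(s) = lim_{s→0} 19/(s+8) = 19/8

Final answer: 19/8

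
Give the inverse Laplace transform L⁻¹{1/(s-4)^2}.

L⁻¹{n!/(s-a)^(n+1)} = t^n·e^(at) with n=1, a=4. So L⁻¹{1/(s-4)^2} = t·e^(4t)

Final answer: t·e^(4t)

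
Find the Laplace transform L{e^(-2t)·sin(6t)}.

L{e^(at)·sin(ωt)} = ω/((s-a)² + ω²), so L{e^(-2t)·sin(6t)} = 6/((s+2)² + 36)

Final answer: 6/((s+2)² + 36)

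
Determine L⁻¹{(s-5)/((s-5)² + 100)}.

Using frequency shift: L⁻¹{(s-a)/((s-a)² + b²)} = e^(at)cos(bt). Here a=5, b=10

Final answer: e^(5t)·cos(10t)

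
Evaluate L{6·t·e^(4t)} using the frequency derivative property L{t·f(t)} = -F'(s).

L{e^(4t)} = 1/(s-4). By frequency derivative: L{t·e^(4t)} = -d/ds[1/(s-4)] = -(-1)/(s-4)² = 1/(s-4)². Then L{6·t·e^(4t)} = 6·1/(s-4)² = 6/(s-4)²

Final answer: 6/(s-4)²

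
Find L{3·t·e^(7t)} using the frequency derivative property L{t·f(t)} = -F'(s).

L{e^(7t)} = 1/(s-7). By frequency derivative: L{t·e^(7t)} = -d/ds[1/(s-7)] = -(-1)/(s-7)² = 1/(s-7)². Then L{3·t·e^(7t)} = 3·1/(s-7)² = 3/(s-7)²

Final answer: 3/(s-7)²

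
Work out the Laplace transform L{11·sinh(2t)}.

L{sinh(ωt)} = ω/(s² - ω²), so L{sinh(2t)} = 2/(s² - 4). Then L{11·sinh(2t)} = 11·2/(s² - 4) = 22/(s² - 4)

Final answer: 22/(s² - 4)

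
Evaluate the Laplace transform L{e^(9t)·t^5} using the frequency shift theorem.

L{e^(at)·t^n} = n!/(s-a)^(n+1), so L{e^(9t)·t^5} = 120/(s-9)^6

Final answer: 120/(s-9)^6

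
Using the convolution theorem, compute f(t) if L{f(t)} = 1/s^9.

1/s^9 = (1/s)·(1/s^8) = L{1}·L{t^7/5040}. By convolution, f(t) = 1*t^7/5040 = ∫₀ᵗ 1·τ^7/5040 dτ = t^8/40320

Final answer: t^8/40320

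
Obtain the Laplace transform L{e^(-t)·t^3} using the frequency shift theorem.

L{e^(at)·t^n} = n!/(s-a)^(n+1), so L{e^(-t)·t^3} = 6/(s+1)^4

Final answer: 6/(s+1)^4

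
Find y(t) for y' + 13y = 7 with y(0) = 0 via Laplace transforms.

sY + 13Y = 7/s. Y = 7/(s(s+13)). Partial fractions: Y = 7/13/s - 7/13/(s+13)

Final answer: y(t) = 7/13(1 - e^(-13t))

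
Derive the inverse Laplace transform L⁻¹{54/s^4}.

L⁻¹{n!/s^(n+1)} = t^n with n=3. So L⁻¹{6/s^4} = t^3, and L⁻¹{54/s^4} = (54/6)·t^3 = 9·t^3

Final answer: 9·t^3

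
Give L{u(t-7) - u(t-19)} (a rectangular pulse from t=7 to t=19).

L{u(t-a)} = e^(-as)/s. L{u(t-7) - u(t-19)} = (e^(-7s) - e^(-19s))/s

Final answer: (e^(-7s) - e^(-19s))/s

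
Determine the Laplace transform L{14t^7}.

L{14t^7} = 14 · L{t^7} = 14 · 5040/s^8 = 70560/s^8

Final answer: 70560/s^8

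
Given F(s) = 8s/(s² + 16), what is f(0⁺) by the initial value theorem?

f(0⁺) = lim_{s→∞} s·8s/(s² + 16) = lim_{s→∞} 8s²/(s² + 16) = 8

Final answer: 8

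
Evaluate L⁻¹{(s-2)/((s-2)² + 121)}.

Using frequency shift: L⁻¹{(s-a)/((s-a)² + b²)} = e^(at)cos(bt). Here a=2, b=11

Final answer: e^(2t)·cos(11t)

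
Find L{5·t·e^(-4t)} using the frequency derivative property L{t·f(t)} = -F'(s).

L{e^(-4t)} = 1/(s+4). By frequency derivative: L{t·e^(-4t)} = -d/ds[1/(s+4)] = -(-1)/(s+4)² = 1/(s+4)². Then L{5·t·e^(-4t)} = 5·1/(s+4)² = 5/(s+4)²

Final answer: 5/(s+4)²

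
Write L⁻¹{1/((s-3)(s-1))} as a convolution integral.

1/((s-3)(s-1)) = (1/(s-3))·(1/(s-1)) = L{e^(3t)}·L{e^t}. So f(t) = e^(3t)*e^t = ∫₀ᵗ e^(3τ)·e^(t-τ) dτ

Final answer: ∫₀ᵗ e^(3τ)·e^(t-τ) dτ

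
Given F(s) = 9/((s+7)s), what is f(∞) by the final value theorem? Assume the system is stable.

f(∞) = lim_{s→0} sF(s) = lim_{s→0} 9/(s+7) = 9/7

Final answer: 9/7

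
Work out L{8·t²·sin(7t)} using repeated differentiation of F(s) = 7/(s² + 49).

F(s) = 7/(s² + 49). F'(s) = -14s/(s² + 49)². F''(s) = -14(49 - 3s²)/(s² + 49)³ = (42s² - 686)/(s² + 49)³. So L{t²·sin(7t)} = (-1)² F''(s) = (42s² - 686)/(s² + 49)³. Then L{8·t²·sin(7t)} = 8·(42s² - 686)/(s² + 49)³ = (336s² - 5488)/(s² + 49)³

Final answer: (336s² - 5488)/(s² + 49)³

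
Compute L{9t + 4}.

L{9t + 4} = 9·L{t} + 4·L{1} = 9/s² + 4/s

Final answer: 9/s² + 4/s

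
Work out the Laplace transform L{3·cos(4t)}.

L{cos(ωt)} = s/(s² + ω²), so L{cos(4t)} = s/(s² + 16). Then L{3·cos(4t)} = 3·s/(s² + 16) = 3s/(s² + 16)

Final answer: 3s/(s² + 16)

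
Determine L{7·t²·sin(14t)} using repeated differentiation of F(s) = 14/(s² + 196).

F(s) = 14/(s² + 196). F'(s) = -28s/(s² + 196)². F''(s) = -28(196 - 3s²)/(s² + 196)³ = (84s² - 5488)/(s² + 196)³. So L{t²·sin(14t)} = (-1)² F''(s) = (84s² - 5488)/(s² + 196)³. Then L{7·t²·sin(14t)} = 7·(84s² - 5488)/(s² + 196)³ = (588s² - 38416)/(s² + 196)³

Final answer: (588s² - 38416)/(s² + 196)³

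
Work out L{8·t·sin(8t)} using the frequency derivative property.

L{sin(8t)} = 8/(s² + 64). By L{t·f(t)} = -F'(s): -d/ds[8/(s² + 64)] = -(8)·(-2s)/(s² + 64)² = 16s/(s² + 64)². Then L{8·t·sin(8t)} = 8·16s/(s² + 64)² = 128s/(s² + 64)²

Final answer: 128s/(s² + 64)²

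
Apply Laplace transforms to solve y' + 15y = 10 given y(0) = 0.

sY + 15Y = 10/s. Y = 10/(s(s+15)). Partial fractions: Y = 2/3/s - 2/3/(s+15)

Final answer: y(t) = 2/3(1 - e^(-15t))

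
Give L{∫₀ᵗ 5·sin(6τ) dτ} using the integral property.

L{∫₀ᵗ f(τ)dτ} = F(s)/s with F(s) = 30/(s² + 36), so the result is (30/(s² + 36))/s = 30/(s(s² + 36))

Final answer: 30/(s(s² + 36))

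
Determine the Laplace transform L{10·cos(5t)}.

L{cos(ωt)} = s/(s² + ω²), so L{cos(5t)} = s/(s² + 25). Then L{10·cos(5t)} = 10·s/(s² + 25) = 10s/(s² + 25)

Final answer: 10s/(s² + 25)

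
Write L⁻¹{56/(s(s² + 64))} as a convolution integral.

56/(s(s² + 64)) = (1/s)·(56/(s² + 64)) = L{1}·L{7·sin(8t)}. So f(t) = 1*(7·sin(8t)) = ∫₀ᵗ 7·sin(8τ) dτ

Final answer: ∫₀ᵗ 7·sin(8τ) dτ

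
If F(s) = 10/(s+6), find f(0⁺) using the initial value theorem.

f(0⁺) = lim_{s→∞} s·10/(s+6) = lim_{s→∞} 10s/(s+6) = 10

Final answer: 10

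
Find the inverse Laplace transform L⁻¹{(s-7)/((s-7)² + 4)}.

Using frequency shift, L⁻¹{(s-7)/((s-7)² + 4)} = e^(7t)·cos(2t)

Final answer: e^(7t)·cos(2t)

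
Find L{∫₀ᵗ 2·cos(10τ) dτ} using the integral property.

L{∫₀ᵗ f(τ)dτ} = F(s)/s with F(s) = 2s/(s² + 100), so the result is (2s/(s² + 100))/s = 2/(s² + 100)

Final answer: 2/(s² + 100)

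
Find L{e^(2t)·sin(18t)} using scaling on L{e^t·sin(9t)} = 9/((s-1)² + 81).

Scaling with a=2: L{e^(2t)·sin(18t)} = (1/2) · 9/((s/2-1)² + 81). Simplifying: 18/((s-2)² + 324)

Final answer: 18/((s-2)² + 324)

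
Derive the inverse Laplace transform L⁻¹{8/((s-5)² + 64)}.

Using frequency shift, L⁻¹{8/((s-5)² + 64)} = e^(5t)·sin(8t)

Final answer: e^(5t)·sin(8t)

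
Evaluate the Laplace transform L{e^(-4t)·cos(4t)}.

L{e^(at)·cos(ωt)} = (s-a)/((s-a)² + ω²), so L{e^(-4t)·cos(4t)} = (s+4)/((s+4)² + 16)

Final answer: (s+4)/((s+4)² + 16)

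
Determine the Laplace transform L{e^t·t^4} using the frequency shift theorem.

L{e^(at)·t^n} = n!/(s-a)^(n+1), so L{e^t·t^4} = 24/(s-1)^5

Final answer: 24/(s-1)^5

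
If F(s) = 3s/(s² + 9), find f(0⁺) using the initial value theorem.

f(0⁺) = lim_{s→∞} s·3s/(s² + 9) = lim_{s→∞} 3s²/(s² + 9) = 3

Final answer: 3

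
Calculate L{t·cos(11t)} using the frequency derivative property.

L{cos(11t)} = s/(s² + 121). Derivative: d/ds[s/(s² + 121)] = [(s² + 121) - s·2s]/(s² + 121)² = (121 - s²)/(s² + 121)². So L{t·cos(11t)} = -F'(s) = (s² - 121)/(s² + 121)²

Final answer: (s² - 121)/(s² + 121)²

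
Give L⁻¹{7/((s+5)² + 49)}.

Form: b/((s-a)² + b²) → e^(at)sin(bt). With a=-5, b=7

Final answer: e^(-5t)·sin(7t)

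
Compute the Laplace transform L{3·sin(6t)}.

L{sin(ωt)} = ω/(s² + ω²), so L{sin(6t)} = 6/(s² + 36). Then L{3·sin(6t)} = 3·6/(s² + 36) = 18/(s² + 36)

Final answer: 18/(s² + 36)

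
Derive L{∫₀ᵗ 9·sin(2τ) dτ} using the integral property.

L{∫₀ᵗ f(τ)dτ} = F(s)/s with F(s) = 18/(s² + 4), so the result is (18/(s² + 4))/s = 18/(s(s² + 4))

Final answer: 18/(s(s² + 4))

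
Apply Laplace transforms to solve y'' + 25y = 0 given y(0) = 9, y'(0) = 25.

L{y''} + 25L{y} = 0. s²Y - 9s - 25 + 25Y = 0. Y(s² + 25) = 9s + 25. Y = (9s + 25)/(s² + 25). Inverting: y(t) = 9cos(5t) + 5sin(5t)

Final answer: y(t) = 9cos(5t) + 5sin(5t)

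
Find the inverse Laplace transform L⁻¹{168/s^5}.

L⁻¹{n!/s^(n+1)} = t^n with n=4. So L⁻¹{24/s^5} = t^4, and L⁻¹{168/s^5} = (168/24)·t^4 = 7·t^4

Final answer: 7·t^4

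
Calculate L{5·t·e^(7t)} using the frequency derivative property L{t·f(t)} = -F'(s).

L{e^(7t)} = 1/(s-7). By frequency derivative: L{t·e^(7t)} = -d/ds[1/(s-7)] = -(-1)/(s-7)² = 1/(s-7)². Then L{5·t·e^(7t)} = 5·1/(s-7)² = 5/(s-7)²

Final answer: 5/(s-7)²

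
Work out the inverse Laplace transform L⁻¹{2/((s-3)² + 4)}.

Using frequency shift, L⁻¹{2/((s-3)² + 4)} = e^(3t)·sin(2t)

Final answer: e^(3t)·sin(2t)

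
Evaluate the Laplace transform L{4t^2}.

L{4t^2} = 4 · L{t^2} = 4 · 2/s^3 = 8/s^3

Final answer: 8/s^3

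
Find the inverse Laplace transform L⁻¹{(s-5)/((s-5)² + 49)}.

Using frequency shift, L⁻¹{(s-5)/((s-5)² + 49)} = e^(5t)·cos(7t)

Final answer: e^(5t)·cos(7t)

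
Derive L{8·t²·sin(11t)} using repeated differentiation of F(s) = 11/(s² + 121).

F(s) = 11/(s² + 121). F'(s) = -22s/(s² + 121)². F''(s) = -22(121 - 3s²)/(s² + 121)³ = (66s² - 2662)/(s² + 121)³. So L{t²·sin(11t)} = (-1)² F''(s) = (66s² - 2662)/(s² + 121)³. Then L{8·t²·sin(11t)} = 8·(66s² - 2662)/(s² + 121)³ = (528s² - 21296)/(s² + 121)³

Final answer: (528s² - 21296)/(s² + 121)³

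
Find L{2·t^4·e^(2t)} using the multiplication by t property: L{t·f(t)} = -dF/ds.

Using L{t^n·e^(at)} = n!/(s-a)^(n+1), L{t^4·e^(2t)} = 24/(s-2)^5, so L{2·t^4·e^(2t)} = 2·24/(s-2)^5 = 48/(s-2)^5

Final answer: 48/(s-2)^5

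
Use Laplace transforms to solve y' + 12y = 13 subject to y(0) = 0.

sY + 12Y = 13/s. Y = 13/(s(s+12)). Partial fractions: Y = 13/12/s - 13/12/(s+12)

Final answer: y(t) = 13/12(1 - e^(-12t))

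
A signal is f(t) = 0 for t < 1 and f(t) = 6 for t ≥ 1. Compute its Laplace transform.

f(t) = 6·u(t-1). L{u(t-1)} = e^(-s)/s, so L{f(t)} = 6·e^(-s)/s

Final answer: 6·e^(-s)/s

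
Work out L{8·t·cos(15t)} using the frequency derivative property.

L{cos(15t)} = s/(s² + 225). Derivative: d/ds[s/(s² + 225)] = [(s² + 225) - s·2s]/(s² + 225)² = (225 - s²)/(s² + 225)². So L{t·cos(15t)} = -F'(s) = (s² - 225)/(s² + 225)². Then L{8·t·cos(15t)} = 8·(s² - 225)/(s² + 225)²

Final answer: 8·(s² - 225)/(s² + 225)²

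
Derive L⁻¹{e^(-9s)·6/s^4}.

L⁻¹{6/s^4} = t^3. By the time shift theorem, L⁻¹{e^(-as)F(s)} = u(t-a)f(t-a) with a=9, so L⁻¹{e^(-9s)·6/s^4} = u(t-9)·(t-9)^3

Final answer: u(t-9)·(t-9)^3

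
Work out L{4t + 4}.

L{4t + 4} = 4·L{t} + 4·L{1} = 4/s² + 4/s

Final answer: 4/s² + 4/s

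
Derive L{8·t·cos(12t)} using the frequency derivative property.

L{cos(12t)} = s/(s² + 144). Derivative: d/ds[s/(s² + 144)] = [(s² + 144) - s·2s]/(s² + 144)² = (144 - s²)/(s² + 144)². So L{t·cos(12t)} = -F'(s) = (s² - 144)/(s² + 144)². Then L{8·t·cos(12t)} = 8·(s² - 144)/(s² + 144)²

Final answer: 8·(s² - 144)/(s² + 144)²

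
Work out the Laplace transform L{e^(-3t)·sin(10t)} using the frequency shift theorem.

Frequency shift: L{e^(at)f(t)} = F(s-a). L{e^(-3t)·sin(10t)} = 10/((s+3)² + 100)

Final answer: 10/((s+3)² + 100)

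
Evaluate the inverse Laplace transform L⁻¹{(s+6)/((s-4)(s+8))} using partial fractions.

Using partial fractions, f(t) = (10e^(4t) + 2e^(-8t))/12

Final answer: (10e^(4t) + 2e^(-8t))/12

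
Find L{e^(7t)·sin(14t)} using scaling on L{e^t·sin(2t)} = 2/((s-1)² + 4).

Scaling with a=7: L{e^(7t)·sin(14t)} = (1/7) · 2/((s/7-1)² + 4). Simplifying: 14/((s-7)² + 196)

Final answer: 14/((s-7)² + 196)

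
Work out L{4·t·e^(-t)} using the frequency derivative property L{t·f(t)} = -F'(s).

L{e^(-t)} = 1/(s+1). By frequency derivative: L{t·e^(-t)} = -d/ds[1/(s+1)] = -(-1)/(s+1)² = 1/(s+1)². Then L{4·t·e^(-t)} = 4·1/(s+1)² = 4/(s+1)²

Final answer: 4/(s+1)²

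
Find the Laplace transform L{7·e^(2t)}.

L{e^(at)} = 1/(s-a), so L{e^(2t)} = 1/(s-2). Then L{7·e^(2t)} = 7/(s-2)

Final answer: 7/(s-2)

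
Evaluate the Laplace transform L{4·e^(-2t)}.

L{e^(at)} = 1/(s-a), so L{e^(-2t)} = 1/(s+2). Then L{4·e^(-2t)} = 4/(s+2)

Final answer: 4/(s+2)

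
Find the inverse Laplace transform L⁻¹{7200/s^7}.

L⁻¹{n!/s^(n+1)} = t^n with n=6. So L⁻¹{720/s^7} = t^6, and L⁻¹{7200/s^7} = (7200/720)·t^6 = 10·t^6

Final answer: 10·t^6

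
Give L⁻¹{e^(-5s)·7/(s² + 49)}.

L⁻¹{7/(s² + 49)} = sin(7t). By the time shift theorem, L⁻¹{e^(-as)F(s)} = u(t-a)f(t-a) with a=5, so L⁻¹{e^(-5s)·7/(s² + 49)} = u(t-5)·sin(7(t-5))

Final answer: u(t-5)·sin(7(t-5))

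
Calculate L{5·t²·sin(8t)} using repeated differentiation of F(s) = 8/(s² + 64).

F(s) = 8/(s² + 64). F'(s) = -16s/(s² + 64)². F''(s) = -16(64 - 3s²)/(s² + 64)³ = (48s² - 1024)/(s² + 64)³. So L{t²·sin(8t)} = (-1)² F''(s) = (48s² - 1024)/(s² + 64)³. Then L{5·t²·sin(8t)} = 5·(48s² - 1024)/(s² + 64)³ = (240s² - 5120)/(s² + 64)³

Final answer: (240s² - 5120)/(s² + 64)³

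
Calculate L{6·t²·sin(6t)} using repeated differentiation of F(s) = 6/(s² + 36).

F(s) = 6/(s² + 36). F'(s) = -12s/(s² + 36)². F''(s) = -12(36 - 3s²)/(s² + 36)³ = (36s² - 432)/(s² + 36)³. So L{t²·sin(6t)} = (-1)² F''(s) = (36s² - 432)/(s² + 36)³. Then L{6·t²·sin(6t)} = 6·(36s² - 432)/(s² + 36)³ = (216s² - 2592)/(s² + 36)³

Final answer: (216s² - 2592)/(s² + 36)³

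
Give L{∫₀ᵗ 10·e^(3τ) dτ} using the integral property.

L{∫₀ᵗ f(τ)dτ} = F(s)/s with F(s) = 10/(s-3), so L{∫₀ᵗ 10·e^(3τ) dτ} = 10/(s(s-3))

Final answer: 10/(s(s-3))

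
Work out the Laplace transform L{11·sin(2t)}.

L{sin(ωt)} = ω/(s² + ω²), so L{sin(2t)} = 2/(s² + 4). Then L{11·sin(2t)} = 11·2/(s² + 4) = 22/(s² + 4)

Final answer: 22/(s² + 4)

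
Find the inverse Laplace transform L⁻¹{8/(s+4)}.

L⁻¹{1/(s-a)} = e^(at), so L⁻¹{1/(s+4)} = e^(-4t), and L⁻¹{8/(s+4)} = 8·e^(-4t)

Final answer: 8·e^(-4t)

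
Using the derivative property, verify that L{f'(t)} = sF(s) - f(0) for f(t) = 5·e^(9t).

f'(t) = 45e^(9t). Direct: L{f'(t)} = 45/(s-9). Property: s·5/(s-9) - 5 = (5s - 5(s-9))/(s-9) = 45/(s-9). ✓

Final answer: 45/(s-9)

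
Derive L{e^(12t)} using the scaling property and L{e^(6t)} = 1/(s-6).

Using L{f(at)} = (1/a)F(s/a) with a=2 and f(t) = e^(6t): L{e^(12t)} = (1/2) · 1/((s/2)-6) = (1/2) · 2/(s-12) = 1/(s-12)

Final answer: 1/(s-12)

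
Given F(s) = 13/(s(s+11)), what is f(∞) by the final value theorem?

f(∞) = lim_{s→0} s·13/(s(s+11)) = lim_{s→0} 13/(s+11) = 13/11 = 13/11

Final answer: 13/11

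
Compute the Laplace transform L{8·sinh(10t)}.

L{sinh(ωt)} = ω/(s² - ω²), so L{sinh(10t)} = 10/(s² - 100). Then L{8·sinh(10t)} = 8·10/(s² - 100) = 80/(s² - 100)

Final answer: 80/(s² - 100)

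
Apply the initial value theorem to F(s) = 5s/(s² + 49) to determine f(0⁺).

f(0⁺) = lim_{s→∞} s·5s/(s² + 49) = lim_{s→∞} 5s²/(s² + 49) = 5

Final answer: 5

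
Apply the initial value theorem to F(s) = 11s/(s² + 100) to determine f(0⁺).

f(0⁺) = lim_{s→∞} s·11s/(s² + 100) = lim_{s→∞} 11s²/(s² + 100) = 11

Final answer: 11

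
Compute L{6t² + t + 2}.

L{6t² + t + 2} = 6·2/s³ + 1/s² + 2/s = 12/s³ + 1/s² + 2/s

Final answer: 12/s³ + 1/s² + 2/s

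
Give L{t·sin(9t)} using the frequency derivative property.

L{sin(9t)} = 9/(s² + 81). By L{t·f(t)} = -F'(s): -d/ds[9/(s² + 81)] = -(9)·(-2s)/(s² + 81)² = 18s/(s² + 81)²

Final answer: 18s/(s² + 81)²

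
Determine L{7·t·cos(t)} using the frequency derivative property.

L{cos(t)} = s/(s² + 1). Derivative: d/ds[s/(s² + 1)] = [(s² + 1) - s·2s]/(s² + 1)² = (1 - s²)/(s² + 1)². So L{t·cos(t)} = -F'(s) = (s² - 1)/(s² + 1)². Then L{7·t·cos(t)} = 7·(s² - 1)/(s² + 1)²

Final answer: 7·(s² - 1)/(s² + 1)²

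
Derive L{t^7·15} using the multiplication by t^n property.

L{15} = 15/s. d^1/ds^1[1/s] = -1/s². d^2/ds^2[1/s] = 2/s^3. d^3/ds^3[1/s] = -6/s^4. d^4/ds^4[1/s] = 24/s^5. d^5/ds^5[1/s] = -120/s^6. d^6/ds^6[1/s] = 720/s^7. d^7/ds^7[1/s] = -5040/s^8. So L{t^7} = (-1)^{7}·-5040/s^8 = 5040/s^8. Then L{t^7·15} = 15·5040/s^8 = 75600/s^8

Final answer: 75600/s^8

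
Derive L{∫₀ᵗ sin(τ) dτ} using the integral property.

L{∫₀ᵗ f(τ)dτ} = F(s)/s with F(s) = 1/(s² + 1), so the result is (1/(s² + 1))/s = 1/(s(s² + 1))

Final answer: 1/(s(s² + 1))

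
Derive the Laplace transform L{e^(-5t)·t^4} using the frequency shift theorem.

L{e^(at)·t^n} = n!/(s-a)^(n+1), so L{e^(-5t)·t^4} = 24/(s+5)^5

Final answer: 24/(s+5)^5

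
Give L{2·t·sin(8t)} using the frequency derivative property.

L{sin(8t)} = 8/(s² + 64). By L{t·f(t)} = -F'(s): -d/ds[8/(s² + 64)] = -(8)·(-2s)/(s² + 64)² = 16s/(s² + 64)². Then L{2·t·sin(8t)} = 2·16s/(s² + 64)² = 32s/(s² + 64)²

Final answer: 32s/(s² + 64)²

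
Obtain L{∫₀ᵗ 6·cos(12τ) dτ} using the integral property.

L{∫₀ᵗ f(τ)dτ} = F(s)/s with F(s) = 6s/(s² + 144), so the result is (6s/(s² + 144))/s = 6/(s² + 144)

Final answer: 6/(s² + 144)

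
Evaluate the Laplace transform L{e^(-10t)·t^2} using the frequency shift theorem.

L{e^(at)·t^n} = n!/(s-a)^(n+1), so L{e^(-10t)·t^2} = 2/(s+10)^3

Final answer: 2/(s+10)^3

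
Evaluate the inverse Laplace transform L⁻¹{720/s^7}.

L⁻¹{n!/s^(n+1)} = t^n with n=6. So L⁻¹{720/s^7} = t^6

Final answer: t^6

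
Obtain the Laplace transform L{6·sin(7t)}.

L{sin(ωt)} = ω/(s² + ω²), so L{sin(7t)} = 7/(s² + 49). Then L{6·sin(7t)} = 6·7/(s² + 49) = 42/(s² + 49)

Final answer: 42/(s² + 49)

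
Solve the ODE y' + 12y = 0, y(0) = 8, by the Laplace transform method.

L{y'} + 12L{y} = 0. sY - 8 + 12Y = 0. Y(s+12) = 8. Y = 8/(s+12)

Final answer: y(t) = 8e^(-12t)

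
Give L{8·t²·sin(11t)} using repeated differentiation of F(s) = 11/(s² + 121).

F(s) = 11/(s² + 121). F'(s) = -22s/(s² + 121)². F''(s) = -22(121 - 3s²)/(s² + 121)³ = (66s² - 2662)/(s² + 121)³. So L{t²·sin(11t)} = (-1)² F''(s) = (66s² - 2662)/(s² + 121)³. Then L{8·t²·sin(11t)} = 8·(66s² - 2662)/(s² + 121)³ = (528s² - 21296)/(s² + 121)³

Final answer: (528s² - 21296)/(s² + 121)³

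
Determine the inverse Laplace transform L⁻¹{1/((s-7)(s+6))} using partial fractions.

Decompose: A/(s-7) + B/(s+6). A = 1/13, B = -1/13. f(t) = (e^(7t) - e^(-6t))/13

Final answer: (e^(7t) - e^(-6t))/13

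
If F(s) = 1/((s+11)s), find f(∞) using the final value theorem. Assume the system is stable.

f(∞) = lim_{s→0} sF(s) = lim_{s→0} 1/(s+11) = 1/11

Final answer: 1/11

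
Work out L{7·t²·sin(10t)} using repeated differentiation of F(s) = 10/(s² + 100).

F(s) = 10/(s² + 100). F'(s) = -20s/(s² + 100)². F''(s) = -20(100 - 3s²)/(s² + 100)³ = (60s² - 2000)/(s² + 100)³. So L{t²·sin(10t)} = (-1)² F''(s) = (60s² - 2000)/(s² + 100)³. Then L{7·t²·sin(10t)} = 7·(60s² - 2000)/(s² + 100)³ = (420s² - 14000)/(s² + 100)³

Final answer: (420s² - 14000)/(s² + 100)³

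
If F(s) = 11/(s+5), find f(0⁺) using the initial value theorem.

f(0⁺) = lim_{s→∞} s·11/(s+5) = lim_{s→∞} 11s/(s+5) = 11

Final answer: 11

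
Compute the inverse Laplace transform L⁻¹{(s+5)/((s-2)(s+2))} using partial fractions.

Using partial fractions, f(t) = (7e^(2t) - 3e^(-2t))/4

Final answer: (7e^(2t) - 3e^(-2t))/4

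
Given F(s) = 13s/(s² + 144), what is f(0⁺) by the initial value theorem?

f(0⁺) = lim_{s→∞} s·13s/(s² + 144) = lim_{s→∞} 13s²/(s² + 144) = 13

Final answer: 13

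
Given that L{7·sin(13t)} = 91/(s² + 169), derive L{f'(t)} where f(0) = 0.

L{f'(t)} = s·F(s) - f(0) = s·91/(s² + 169) - 0 = 91s/(s² + 169)

Final answer: 91s/(s² + 169)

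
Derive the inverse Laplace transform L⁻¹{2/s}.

L⁻¹{c/s} = c, so L⁻¹{2/s} = 2

Final answer: 2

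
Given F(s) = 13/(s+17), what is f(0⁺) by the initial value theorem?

f(0⁺) = lim_{s→∞} s·13/(s+17) = lim_{s→∞} 13s/(s+17) = 13

Final answer: 13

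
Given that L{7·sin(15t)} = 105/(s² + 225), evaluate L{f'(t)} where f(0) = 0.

L{f'(t)} = s·F(s) - f(0) = s·105/(s² + 225) - 0 = 105s/(s² + 225)

Final answer: 105s/(s² + 225)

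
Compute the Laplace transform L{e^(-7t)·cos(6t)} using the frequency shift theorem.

Frequency shift: L{e^(at)f(t)} = F(s-a). L{e^(-7t)·cos(6t)} = (s+7)/((s+7)² + 36)

Final answer: (s+7)/((s+7)² + 36)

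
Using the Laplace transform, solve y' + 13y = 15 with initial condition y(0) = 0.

sY + 13Y = 15/s. Y = 15/(s(s+13)). Partial fractions: Y = 15/13/s - 15/13/(s+13)

Final answer: y(t) = 15/13(1 - e^(-13t))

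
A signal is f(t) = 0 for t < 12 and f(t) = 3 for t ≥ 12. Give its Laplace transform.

f(t) = 3·u(t-12). L{u(t-12)} = e^(-12s)/s, so L{f(t)} = 3·e^(-12s)/s

Final answer: 3·e^(-12s)/s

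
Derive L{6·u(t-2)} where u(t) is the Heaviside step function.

L{u(t-a)} = e^(-as)/s. Here a=2, so L{u(t-2)} = e^(-2s)/s, and L{6·u(t-2)} = 6·e^(-2s)/s

Final answer: 6·e^(-2s)/s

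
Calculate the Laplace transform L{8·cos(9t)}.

L{cos(ωt)} = s/(s² + ω²), so L{cos(9t)} = s/(s² + 81). Then L{8·cos(9t)} = 8·s/(s² + 81) = 8s/(s² + 81)

Final answer: 8s/(s² + 81)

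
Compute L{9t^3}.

L{t^n} = n!/s^(n+1). So L{9t^3} = 9·3!/s^4 = 54/s^4

Final answer: 54/s^4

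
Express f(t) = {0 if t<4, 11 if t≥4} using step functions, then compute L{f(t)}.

f(t) = 11·u(t-4). L{u(t-4)} = e^(-4s)/s, so L{f(t)} = 11·e^(-4s)/s

Final answer: 11·e^(-4s)/s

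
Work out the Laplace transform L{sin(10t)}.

L{sin(ωt)} = ω/(s² + ω²), so L{sin(10t)} = 10/(s² + 100)

Final answer: 10/(s² + 100)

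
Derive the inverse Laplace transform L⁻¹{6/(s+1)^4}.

L⁻¹{n!/(s-a)^(n+1)} = t^n·e^(at) with n=3, a=-1. So L⁻¹{6/(s+1)^4} = t^3·e^(-t)

Final answer: t^3·e^(-t)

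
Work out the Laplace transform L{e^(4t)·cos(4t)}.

L{e^(at)·cos(ωt)} = (s-a)/((s-a)² + ω²), so L{e^(4t)·cos(4t)} = (s-4)/((s-4)² + 16)

Final answer: (s-4)/((s-4)² + 16)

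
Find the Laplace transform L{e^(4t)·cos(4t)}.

L{e^(at)·cos(ωt)} = (s-a)/((s-a)² + ω²), so L{e^(4t)·cos(4t)} = (s-4)/((s-4)² + 16)

Final answer: (s-4)/((s-4)² + 16)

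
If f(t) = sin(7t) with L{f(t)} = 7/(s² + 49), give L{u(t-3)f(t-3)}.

Time shift theorem: L{u(t-a)f(t-a)} = e^(-as)F(s). Here a=3, F(s) = 7/(s² + 49), so L{u(t-3)f(t-3)} = e^(-3s)·7/(s² + 49)

Final answer: e^(-3s)·7/(s² + 49)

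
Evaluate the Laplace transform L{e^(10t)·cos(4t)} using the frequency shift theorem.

Frequency shift: L{e^(at)f(t)} = F(s-a). L{e^(10t)·cos(4t)} = (s-10)/((s-10)² + 16)

Final answer: (s-10)/((s-10)² + 16)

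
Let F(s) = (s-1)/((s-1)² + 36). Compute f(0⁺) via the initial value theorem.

f(0⁺) = lim_{s→∞} sF(s) = lim_{s→∞} s(s-1)/((s-1)² + 36) = 1

Final answer: 1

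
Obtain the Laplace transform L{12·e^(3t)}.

L{e^(at)} = 1/(s-a), so L{e^(3t)} = 1/(s-3). Then L{12·e^(3t)} = 12/(s-3)

Final answer: 12/(s-3)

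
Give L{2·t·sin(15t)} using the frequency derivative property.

L{sin(15t)} = 15/(s² + 225). By L{t·f(t)} = -F'(s): -d/ds[15/(s² + 225)] = -(15)·(-2s)/(s² + 225)² = 30s/(s² + 225)². Then L{2·t·sin(15t)} = 2·30s/(s² + 225)² = 60s/(s² + 225)²

Final answer: 60s/(s² + 225)²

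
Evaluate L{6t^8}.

L{t^n} = n!/s^(n+1). So L{6t^8} = 6·8!/s^9 = 241920/s^9

Final answer: 241920/s^9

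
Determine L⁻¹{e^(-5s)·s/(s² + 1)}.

L⁻¹{s/(s² + 1)} = cos(t). By the time shift theorem, L⁻¹{e^(-as)F(s)} = u(t-a)f(t-a) with a=5, so L⁻¹{e^(-5s)·s/(s² + 1)} = u(t-5)·cos((t-5))

Final answer: u(t-5)·cos((t-5))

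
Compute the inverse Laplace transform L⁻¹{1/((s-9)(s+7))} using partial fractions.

Decompose: A/(s-9) + B/(s+7). A = 1/16, B = -1/16. f(t) = (e^(9t) - e^(-7t))/16

Final answer: (e^(9t) - e^(-7t))/16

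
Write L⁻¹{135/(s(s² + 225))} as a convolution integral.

135/(s(s² + 225)) = (1/s)·(135/(s² + 225)) = L{1}·L{9·sin(15t)}. So f(t) = 1*(9·sin(15t)) = ∫₀ᵗ 9·sin(15τ) dτ

Final answer: ∫₀ᵗ 9·sin(15τ) dτ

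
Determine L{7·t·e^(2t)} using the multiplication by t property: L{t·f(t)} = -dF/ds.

Using L{t^n·e^(at)} = n!/(s-a)^(n+1), L{t·e^(2t)} = 1/(s-2)^2, so L{7·t·e^(2t)} = 7·1/(s-2)^2 = 7/(s-2)^2

Final answer: 7/(s-2)^2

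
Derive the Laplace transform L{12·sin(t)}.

L{sin(ωt)} = ω/(s² + ω²), so L{sin(t)} = 1/(s² + 1). Then L{12·sin(t)} = 12·1/(s² + 1) = 12/(s² + 1)

Final answer: 12/(s² + 1)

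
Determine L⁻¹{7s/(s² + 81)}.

This is the form c·s/(s² + a²) with a = 9, c = 7. L⁻¹ = 7·cos(9t)

Final answer: 7·cos(9t)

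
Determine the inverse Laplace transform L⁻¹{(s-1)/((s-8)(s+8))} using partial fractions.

Using partial fractions, f(t) = (7e^(8t) + 9e^(-8t))/16

Final answer: (7e^(8t) + 9e^(-8t))/16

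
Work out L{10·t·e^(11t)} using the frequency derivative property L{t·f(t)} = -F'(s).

L{e^(11t)} = 1/(s-11). By frequency derivative: L{t·e^(11t)} = -d/ds[1/(s-11)] = -(-1)/(s-11)² = 1/(s-11)². Then L{10·t·e^(11t)} = 10·1/(s-11)² = 10/(s-11)²

Final answer: 10/(s-11)²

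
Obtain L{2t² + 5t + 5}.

L{2t² + 5t + 5} = 2·2/s³ + 5/s² + 5/s = 4/s³ + 5/s² + 5/s

Final answer: 4/s³ + 5/s² + 5/s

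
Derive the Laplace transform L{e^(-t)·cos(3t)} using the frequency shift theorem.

Frequency shift: L{e^(at)f(t)} = F(s-a). L{e^(-t)·cos(3t)} = (s+1)/((s+1)² + 9)

Final answer: (s+1)/((s+1)² + 9)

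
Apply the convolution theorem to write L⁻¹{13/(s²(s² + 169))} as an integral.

13/(s²(s² + 169)) = (1/s²)·(13/(s² + 169)) = L{t}·L{sin(13t)}. So f(t) = t*(sin(13t)) = ∫₀ᵗ τ·sin(13(t-τ)) dτ

Final answer: ∫₀ᵗ τ·sin(13(t-τ)) dτ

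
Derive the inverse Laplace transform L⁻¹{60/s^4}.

L⁻¹{n!/s^(n+1)} = t^n with n=3. So L⁻¹{6/s^4} = t^3, and L⁻¹{60/s^4} = (60/6)·t^3 = 10·t^3

Final answer: 10·t^3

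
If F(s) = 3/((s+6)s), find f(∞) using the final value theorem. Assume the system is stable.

f(∞) = lim_{s→0} sF(s) = lim_{s→0} 3/(s+6) = 1/2

Final answer: 1/2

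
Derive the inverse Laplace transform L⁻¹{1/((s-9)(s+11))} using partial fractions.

Decompose: A/(s-9) + B/(s+11). A = 1/20, B = -1/20. f(t) = (e^(9t) - e^(-11t))/20

Final answer: (e^(9t) - e^(-11t))/20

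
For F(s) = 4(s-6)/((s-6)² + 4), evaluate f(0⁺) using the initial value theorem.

f(0⁺) = lim_{s→∞} sF(s) = lim_{s→∞} 4s(s-6)/((s-6)² + 4) = 4

Final answer: 4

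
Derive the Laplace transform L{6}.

L{6} = 6 · L{1} = 6/s

Final answer: 6/s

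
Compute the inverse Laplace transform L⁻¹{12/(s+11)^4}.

L⁻¹{n!/(s-a)^(n+1)} = t^n·e^(at) with n=3, a=-11. So L⁻¹{6/(s+11)^4} = t^3·e^(-11t), and L⁻¹{12/(s+11)^4} = (12/6)·t^3·e^(-11t) = 2·t^3·e^(-11t)

Final answer: 2·t^3·e^(-11t)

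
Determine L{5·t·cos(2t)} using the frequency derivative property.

L{cos(2t)} = s/(s² + 4). Derivative: d/ds[s/(s² + 4)] = [(s² + 4) - s·2s]/(s² + 4)² = (4 - s²)/(s² + 4)². So L{t·cos(2t)} = -F'(s) = (s² - 4)/(s² + 4)². Then L{5·t·cos(2t)} = 5·(s² - 4)/(s² + 4)²

Final answer: 5·(s² - 4)/(s² + 4)²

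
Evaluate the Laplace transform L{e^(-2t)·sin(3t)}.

L{e^(at)·sin(ωt)} = ω/((s-a)² + ω²), so L{e^(-2t)·sin(3t)} = 3/((s+2)² + 9)

Final answer: 3/((s+2)² + 9)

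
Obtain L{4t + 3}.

L{4t + 3} = 4·L{t} + 3·L{1} = 4/s² + 3/s

Final answer: 4/s² + 3/s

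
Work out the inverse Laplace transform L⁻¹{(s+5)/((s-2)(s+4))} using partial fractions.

Using partial fractions, f(t) = (7e^(2t) - e^(-4t))/6

Final answer: (7e^(2t) - e^(-4t))/6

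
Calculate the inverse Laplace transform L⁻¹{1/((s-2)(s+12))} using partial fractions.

Decompose: A/(s-2) + B/(s+12). A = 1/14, B = -1/14. f(t) = (e^(2t) - e^(-12t))/14

Final answer: (e^(2t) - e^(-12t))/14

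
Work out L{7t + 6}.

L{7t + 6} = 7·L{t} + 6·L{1} = 7/s² + 6/s

Final answer: 7/s² + 6/s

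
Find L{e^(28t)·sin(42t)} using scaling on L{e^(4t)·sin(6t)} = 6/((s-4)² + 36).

Scaling with a=7: L{e^(28t)·sin(42t)} = (1/7) · 6/((s/7-4)² + 36). Simplifying: 42/((s-28)² + 1764)

Final answer: 42/((s-28)² + 1764)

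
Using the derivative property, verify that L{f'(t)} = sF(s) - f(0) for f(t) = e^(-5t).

f'(t) = -5e^(-5t). Direct: L{f'(t)} = -5/(s+5). Property: s·1/(s+5) - 1 = (s - (s+5))/(s+5) = -5/(s+5). ✓

Final answer: -5/(s+5)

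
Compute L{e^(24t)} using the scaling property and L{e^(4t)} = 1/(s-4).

Using L{f(at)} = (1/a)F(s/a) with a=6 and f(t) = e^(4t): L{e^(24t)} = (1/6) · 1/((s/6)-4) = (1/6) · 6/(s-24) = 1/(s-24)

Final answer: 1/(s-24)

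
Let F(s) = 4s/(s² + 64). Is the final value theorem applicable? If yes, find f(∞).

The final value theorem requires all poles of sF(s) in the left half-plane. sF(s) = 4s²/(s² + 64) has poles at s = ±8i (imaginary axis). Theorem does NOT apply (oscillatory system).

Final answer: Not applicable (oscillatory)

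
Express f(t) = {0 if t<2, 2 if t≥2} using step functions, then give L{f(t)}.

f(t) = 2·u(t-2). L{u(t-2)} = e^(-2s)/s, so L{f(t)} = 2·e^(-2s)/s

Final answer: 2·e^(-2s)/s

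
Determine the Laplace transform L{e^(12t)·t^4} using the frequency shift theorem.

L{e^(at)·t^n} = n!/(s-a)^(n+1), so L{e^(12t)·t^4} = 24/(s-12)^5

Final answer: 24/(s-12)^5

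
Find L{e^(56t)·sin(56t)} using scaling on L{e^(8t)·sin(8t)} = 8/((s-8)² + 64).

Scaling with a=7: L{e^(56t)·sin(56t)} = (1/7) · 8/((s/7-8)² + 64). Simplifying: 56/((s-56)² + 3136)

Final answer: 56/((s-56)² + 3136)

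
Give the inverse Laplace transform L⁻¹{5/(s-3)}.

L⁻¹{1/(s-a)} = e^(at), so L⁻¹{1/(s-3)} = e^(3t), and L⁻¹{5/(s-3)} = 5·e^(3t)

Final answer: 5·e^(3t)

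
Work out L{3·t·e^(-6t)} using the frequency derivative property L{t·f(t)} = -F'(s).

L{e^(-6t)} = 1/(s+6). By frequency derivative: L{t·e^(-6t)} = -d/ds[1/(s+6)] = -(-1)/(s+6)² = 1/(s+6)². Then L{3·t·e^(-6t)} = 3·1/(s+6)² = 3/(s+6)²

Final answer: 3/(s+6)²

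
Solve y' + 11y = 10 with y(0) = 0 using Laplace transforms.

sY + 11Y = 10/s. Y = 10/(s(s+11)). Partial fractions: Y = 10/11/s - 10/11/(s+11)

Final answer: y(t) = 10/11(1 - e^(-11t))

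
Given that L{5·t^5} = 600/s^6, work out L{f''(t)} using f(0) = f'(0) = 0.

L{f''(t)} = s²F(s) - sf(0) - f'(0) = s²·600/s^6 - 0 - 0 = 600/s^4

Final answer: 600/s^4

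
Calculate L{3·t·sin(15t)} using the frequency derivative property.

L{sin(15t)} = 15/(s² + 225). By L{t·f(t)} = -F'(s): -d/ds[15/(s² + 225)] = -(15)·(-2s)/(s² + 225)² = 30s/(s² + 225)². Then L{3·t·sin(15t)} = 3·30s/(s² + 225)² = 90s/(s² + 225)²

Final answer: 90s/(s² + 225)²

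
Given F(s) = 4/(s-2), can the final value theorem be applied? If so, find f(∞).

sF(s) = 4s/(s-2) has a pole at s = 2 in the right half-plane. Theorem does NOT apply (unstable system; f(t) = 4·e^(2t) grows without bound).

Final answer: Not applicable (unstable)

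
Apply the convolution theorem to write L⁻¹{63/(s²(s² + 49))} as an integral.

63/(s²(s² + 49)) = (1/s²)·(63/(s² + 49)) = L{t}·L{9·sin(7t)}. So f(t) = t*(9·sin(7t)) = ∫₀ᵗ 9τ·sin(7(t-τ)) dτ

Final answer: ∫₀ᵗ 9τ·sin(7(t-τ)) dτ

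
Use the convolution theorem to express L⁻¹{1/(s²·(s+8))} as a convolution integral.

1/(s²·(s+8)) = (1/s^2)·(1/(s+8)) = L{t}·L{e^(-8t)}. So f(t) = t*e^(-8t) = ∫₀ᵗ τ·e^(-8(t-τ)) dτ

Final answer: ∫₀ᵗ τ·e^(-8(t-τ)) dτ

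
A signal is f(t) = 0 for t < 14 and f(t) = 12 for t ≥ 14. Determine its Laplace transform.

f(t) = 12·u(t-14). L{u(t-14)} = e^(-14s)/s, so L{f(t)} = 12·e^(-14s)/s

Final answer: 12·e^(-14s)/s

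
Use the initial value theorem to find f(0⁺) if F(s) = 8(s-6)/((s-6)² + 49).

f(0⁺) = lim_{s→∞} sF(s) = lim_{s→∞} 8s(s-6)/((s-6)² + 49) = 8

Final answer: 8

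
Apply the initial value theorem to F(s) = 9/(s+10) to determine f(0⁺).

f(0⁺) = lim_{s→∞} s·9/(s+10) = lim_{s→∞} 9s/(s+10) = 9

Final answer: 9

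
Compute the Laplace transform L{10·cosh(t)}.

L{cosh(ωt)} = s/(s² - ω²), so L{cosh(t)} = s/(s² - 1). Then L{10·cosh(t)} = 10·s/(s² - 1) = 10s/(s² - 1)

Final answer: 10s/(s² - 1)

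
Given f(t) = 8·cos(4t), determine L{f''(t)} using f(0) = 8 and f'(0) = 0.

F(s) = 8s/(s² + 16). L{f''(t)} = s²F(s) - sf(0) - f'(0) = 8s³/(s² + 16) - 8s = (8s³ - 8s(s² + 16))/(s² + 16) = -128s/(s² + 16)

Final answer: -128s/(s² + 16)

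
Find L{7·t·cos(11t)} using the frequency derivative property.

L{cos(11t)} = s/(s² + 121). Derivative: d/ds[s/(s² + 121)] = [(s² + 121) - s·2s]/(s² + 121)² = (121 - s²)/(s² + 121)². So L{t·cos(11t)} = -F'(s) = (s² - 121)/(s² + 121)². Then L{7·t·cos(11t)} = 7·(s² - 121)/(s² + 121)²

Final answer: 7·(s² - 121)/(s² + 121)²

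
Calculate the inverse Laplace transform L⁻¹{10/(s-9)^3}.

L⁻¹{n!/(s-a)^(n+1)} = t^n·e^(at) with n=2, a=9. So L⁻¹{2/(s-9)^3} = t^2·e^(9t), and L⁻¹{10/(s-9)^3} = (10/2)·t^2·e^(9t) = 5·t^2·e^(9t)

Final answer: 5·t^2·e^(9t)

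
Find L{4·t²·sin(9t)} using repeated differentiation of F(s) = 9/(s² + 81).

F(s) = 9/(s² + 81). F'(s) = -18s/(s² + 81)². F''(s) = -18(81 - 3s²)/(s² + 81)³ = (54s² - 1458)/(s² + 81)³. So L{t²·sin(9t)} = (-1)² F''(s) = (54s² - 1458)/(s² + 81)³. Then L{4·t²·sin(9t)} = 4·(54s² - 1458)/(s² + 81)³ = (216s² - 5832)/(s² + 81)³

Final answer: (216s² - 5832)/(s² + 81)³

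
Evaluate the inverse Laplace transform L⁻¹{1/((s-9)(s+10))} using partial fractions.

Decompose: A/(s-9) + B/(s+10). A = 1/19, B = -1/19. f(t) = (e^(9t) - e^(-10t))/19

Final answer: (e^(9t) - e^(-10t))/19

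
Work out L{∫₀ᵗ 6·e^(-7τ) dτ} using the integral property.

L{∫₀ᵗ f(τ)dτ} = F(s)/s with F(s) = 6/(s+7), so L{∫₀ᵗ 6·e^(-7τ) dτ} = 6/(s(s+7))

Final answer: 6/(s(s+7))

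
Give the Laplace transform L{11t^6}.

L{11t^6} = 11 · L{t^6} = 11 · 720/s^7 = 7920/s^7

Final answer: 7920/s^7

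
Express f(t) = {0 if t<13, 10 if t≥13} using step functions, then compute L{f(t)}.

f(t) = 10·u(t-13). L{u(t-13)} = e^(-13s)/s, so L{f(t)} = 10·e^(-13s)/s

Final answer: 10·e^(-13s)/s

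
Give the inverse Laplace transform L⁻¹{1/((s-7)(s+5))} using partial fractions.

Decompose: A/(s-7) + B/(s+5). A = 1/12, B = -1/12. f(t) = (e^(7t) - e^(-5t))/12

Final answer: (e^(7t) - e^(-5t))/12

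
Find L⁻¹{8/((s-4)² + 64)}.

Form: b/((s-a)² + b²) → e^(at)sin(bt). With a=4, b=8

Final answer: e^(4t)·sin(8t)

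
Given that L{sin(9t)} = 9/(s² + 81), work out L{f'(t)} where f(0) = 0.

L{f'(t)} = s·F(s) - f(0) = s·9/(s² + 81) - 0 = 9s/(s² + 81)

Final answer: 9s/(s² + 81)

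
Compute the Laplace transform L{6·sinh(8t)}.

L{sinh(ωt)} = ω/(s² - ω²), so L{sinh(8t)} = 8/(s² - 64). Then L{6·sinh(8t)} = 6·8/(s² - 64) = 48/(s² - 64)

Final answer: 48/(s² - 64)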